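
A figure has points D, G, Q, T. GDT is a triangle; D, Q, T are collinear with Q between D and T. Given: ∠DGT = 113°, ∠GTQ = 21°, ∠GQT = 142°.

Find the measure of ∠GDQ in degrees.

1. ∠DTG = 21°  [Q on ray TD]
2. ∠GDT = 46°  [△GDT]
3. ∠GDQ = 46°  [Q on ray DT]

∠GDQ = 46°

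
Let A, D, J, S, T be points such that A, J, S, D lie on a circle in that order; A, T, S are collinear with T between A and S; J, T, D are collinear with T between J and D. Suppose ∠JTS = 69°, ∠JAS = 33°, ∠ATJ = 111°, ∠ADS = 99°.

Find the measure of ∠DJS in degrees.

∠DJS = 45°

1. ∠AJS = 81°  [cyclic AJSD, opposite ∠J+∠D]
2. ∠ASJ = 66°  [△AJS]
3. ∠DJS = 45°  [△JTS]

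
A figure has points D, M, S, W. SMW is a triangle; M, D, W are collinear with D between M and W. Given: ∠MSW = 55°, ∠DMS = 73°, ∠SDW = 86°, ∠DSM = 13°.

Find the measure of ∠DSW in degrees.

∠DSW = 42°

1. ∠SMW = 73°  [D on ray MW]
2. ∠MWS = 52°  [△SMW]
3. ∠DWS = 52°  [D on ray WM]
4. ∠DSW = 42°  [△SDW]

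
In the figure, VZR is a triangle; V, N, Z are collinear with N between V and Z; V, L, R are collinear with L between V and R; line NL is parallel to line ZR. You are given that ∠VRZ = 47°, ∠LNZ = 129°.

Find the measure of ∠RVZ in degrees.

∠RVZ = 82°

1. ∠NLV = 47°  [NL∥ZR, corresponding at L]
2. ∠LNV = 51°  [linear pair at N on VZ]
3. ∠LVN = 82°  [△VNL]
4. ∠RVZ = 82°  [N on VZ, L on VR]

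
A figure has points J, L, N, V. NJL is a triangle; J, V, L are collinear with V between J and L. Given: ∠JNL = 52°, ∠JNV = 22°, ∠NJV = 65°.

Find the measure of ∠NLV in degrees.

∠NLV = 63°

1. ∠LJN = 65°  [V on ray JL]
2. ∠JLN = 63°  [△NJL]
3. ∠NLV = 63°  [V on ray LJ]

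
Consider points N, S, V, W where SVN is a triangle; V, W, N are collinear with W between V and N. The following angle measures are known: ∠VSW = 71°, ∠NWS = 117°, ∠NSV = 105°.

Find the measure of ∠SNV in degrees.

∠SNV = 29°

1. ∠SWV = 63°  [linear pair at W on VN]
2. ∠SVW = 46°  [△SVW]
3. ∠NVS = 46°  [W on ray VN]
4. ∠SNV = 29°  [△SVN]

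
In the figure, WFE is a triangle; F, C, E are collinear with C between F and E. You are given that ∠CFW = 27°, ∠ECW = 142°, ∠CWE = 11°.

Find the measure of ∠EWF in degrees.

∠EWF = 126°

1. ∠EFW = 27°  [C on ray FE]
2. ∠CEW = 27°  [△WCE]
3. ∠FEW = 27°  [C on ray EF]
4. ∠EWF = 126°  [△WFE]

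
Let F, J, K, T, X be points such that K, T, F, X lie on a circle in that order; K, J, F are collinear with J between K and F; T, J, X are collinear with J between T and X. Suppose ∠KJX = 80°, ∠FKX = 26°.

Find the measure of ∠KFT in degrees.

∠KFT = 74°

1. ∠FJT = 80°  [vertical angles at J]
2. ∠FTX = 26°  [same arc FX]
3. ∠KFT = 74°  [△TJF]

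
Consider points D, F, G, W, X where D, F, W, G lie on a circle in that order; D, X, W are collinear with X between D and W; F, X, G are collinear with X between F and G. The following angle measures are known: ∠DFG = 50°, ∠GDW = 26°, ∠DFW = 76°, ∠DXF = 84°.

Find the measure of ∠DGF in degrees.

1. ∠FDW = 46°  [△DXF]
2. ∠DWF = 58°  [△DFW]
3. ∠DGF = 58°  [same arc DF]

∠DGF = 58°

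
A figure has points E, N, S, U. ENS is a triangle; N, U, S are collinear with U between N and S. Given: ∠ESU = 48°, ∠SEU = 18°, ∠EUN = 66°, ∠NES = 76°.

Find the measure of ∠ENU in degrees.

1. ∠ESN = 48°  [U on ray SN]
2. ∠ENS = 56°  [△ENS]
3. ∠ENU = 56°  [U on ray NS]

∠ENU = 56°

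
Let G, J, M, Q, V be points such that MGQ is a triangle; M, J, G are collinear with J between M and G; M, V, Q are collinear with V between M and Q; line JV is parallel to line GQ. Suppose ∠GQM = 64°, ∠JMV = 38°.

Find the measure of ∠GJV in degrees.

∠GJV = 102°

1. ∠JVM = 64°  [JV∥GQ, corresponding at V]
2. ∠MJV = 78°  [△MJV]
3. ∠GJV = 102°  [linear pair at J on MG]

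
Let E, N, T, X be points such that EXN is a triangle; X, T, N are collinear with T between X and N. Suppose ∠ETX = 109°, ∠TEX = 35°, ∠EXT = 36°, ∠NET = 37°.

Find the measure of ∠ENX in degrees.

∠ENX = 72°

1. ∠ETN = 71°  [linear pair at T on XN]
2. ∠ENT = 72°  [△ETN]
3. ∠ENX = 72°  [T on ray NX]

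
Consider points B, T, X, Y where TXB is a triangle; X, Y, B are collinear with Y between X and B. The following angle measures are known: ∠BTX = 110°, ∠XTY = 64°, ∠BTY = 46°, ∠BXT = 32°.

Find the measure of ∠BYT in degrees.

1. ∠TBX = 38°  [△TXB]
2. ∠TBY = 38°  [Y on ray BX]
3. ∠BYT = 96°  [△TYB]

∠BYT = 96°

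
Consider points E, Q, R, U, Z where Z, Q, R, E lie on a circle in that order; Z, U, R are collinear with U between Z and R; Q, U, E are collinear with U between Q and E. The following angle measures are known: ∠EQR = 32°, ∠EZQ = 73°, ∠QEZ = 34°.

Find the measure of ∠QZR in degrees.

∠QZR = 41°

1. ∠ERQ = 107°  [cyclic ZQRE, opposite ∠Z+∠R]
2. ∠QER = 41°  [△QRE]
3. ∠QZR = 41°  [same arc QR]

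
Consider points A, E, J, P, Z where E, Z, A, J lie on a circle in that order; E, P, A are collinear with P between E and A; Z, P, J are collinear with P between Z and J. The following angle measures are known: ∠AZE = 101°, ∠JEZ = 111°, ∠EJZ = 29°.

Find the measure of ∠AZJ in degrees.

∠AZJ = 61°

1. ∠AJE = 79°  [cyclic EZAJ, opposite ∠Z+∠J]
2. ∠EZJ = 40°  [△EZJ]
3. ∠EAJ = 40°  [same arc EJ]
4. ∠AEJ = 61°  [△EAJ]
5. ∠AZJ = 61°  [same arc AJ]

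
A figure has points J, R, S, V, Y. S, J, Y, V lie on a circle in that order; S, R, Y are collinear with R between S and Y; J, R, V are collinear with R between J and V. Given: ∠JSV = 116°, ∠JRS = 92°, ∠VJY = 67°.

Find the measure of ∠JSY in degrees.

1. ∠JYV = 64°  [cyclic SJYV, opposite ∠S+∠Y]
2. ∠JVY = 49°  [△JYV]
3. ∠JSY = 49°  [same arc JY]

∠JSY = 49°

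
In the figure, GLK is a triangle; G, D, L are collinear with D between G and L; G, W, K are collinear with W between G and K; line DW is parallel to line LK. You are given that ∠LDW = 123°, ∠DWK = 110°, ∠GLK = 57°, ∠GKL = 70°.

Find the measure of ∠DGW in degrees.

1. ∠GDW = 57°  [linear pair at D on GL]
2. ∠DWG = 70°  [linear pair at W on GK]
3. ∠DGW = 53°  [△GDW]

∠DGW = 53°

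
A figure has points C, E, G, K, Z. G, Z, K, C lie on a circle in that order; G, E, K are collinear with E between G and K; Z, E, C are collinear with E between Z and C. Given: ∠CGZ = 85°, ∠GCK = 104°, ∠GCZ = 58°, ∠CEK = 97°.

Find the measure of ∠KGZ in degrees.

∠KGZ = 46°

1. ∠CZG = 37°  [△GZC]
2. ∠GEZ = 97°  [vertical angles at E]
3. ∠KGZ = 46°  [△GEZ]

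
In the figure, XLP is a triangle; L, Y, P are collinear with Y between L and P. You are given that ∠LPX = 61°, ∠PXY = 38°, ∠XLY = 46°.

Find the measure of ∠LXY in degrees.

∠LXY = 35°

1. ∠XPY = 61°  [Y on ray PL]
2. ∠PYX = 81°  [△XYP]
3. ∠LYX = 99°  [linear pair at Y on LP]
4. ∠LXY = 35°  [△XLY]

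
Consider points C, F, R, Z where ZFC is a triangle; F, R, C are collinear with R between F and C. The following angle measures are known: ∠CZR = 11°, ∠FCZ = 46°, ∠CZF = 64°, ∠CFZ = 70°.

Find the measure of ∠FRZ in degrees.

∠FRZ = 57°

1. ∠RCZ = 46°  [R on ray CF]
2. ∠CRZ = 123°  [△ZRC]
3. ∠FRZ = 57°  [linear pair at R on FC]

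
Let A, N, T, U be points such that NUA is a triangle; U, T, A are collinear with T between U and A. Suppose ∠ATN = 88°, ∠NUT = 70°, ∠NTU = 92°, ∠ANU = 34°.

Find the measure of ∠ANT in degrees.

∠ANT = 16°

1. ∠AUN = 70°  [T on ray UA]
2. ∠NAU = 76°  [△NUA]
3. ∠NAT = 76°  [T on ray AU]
4. ∠ANT = 16°  [△NTA]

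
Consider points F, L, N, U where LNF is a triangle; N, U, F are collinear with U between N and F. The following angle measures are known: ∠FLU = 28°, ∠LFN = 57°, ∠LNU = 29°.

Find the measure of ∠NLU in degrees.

1. ∠LFU = 57°  [U on ray FN]
2. ∠FUL = 95°  [△LUF]
3. ∠LUN = 85°  [linear pair at U on NF]
4. ∠NLU = 66°  [△LNU]

∠NLU = 66°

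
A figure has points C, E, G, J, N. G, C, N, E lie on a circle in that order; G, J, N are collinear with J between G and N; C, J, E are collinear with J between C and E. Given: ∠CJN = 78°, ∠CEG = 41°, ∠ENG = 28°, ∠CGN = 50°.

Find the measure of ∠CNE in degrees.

1. ∠CNG = 41°  [same arc GC]
2. ∠CEN = 50°  [same arc CN]
3. ∠ECN = 61°  [△CJN]
4. ∠CNE = 69°  [△CNE]

∠CNE = 69°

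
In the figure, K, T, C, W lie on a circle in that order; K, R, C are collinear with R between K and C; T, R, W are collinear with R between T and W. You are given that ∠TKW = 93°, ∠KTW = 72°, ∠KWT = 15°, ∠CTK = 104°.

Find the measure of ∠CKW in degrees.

∠CKW = 32°

1. ∠KCW = 72°  [same arc KW]
2. ∠CWK = 76°  [cyclic KTCW, opposite ∠T+∠W]
3. ∠CKW = 32°  [△KCW]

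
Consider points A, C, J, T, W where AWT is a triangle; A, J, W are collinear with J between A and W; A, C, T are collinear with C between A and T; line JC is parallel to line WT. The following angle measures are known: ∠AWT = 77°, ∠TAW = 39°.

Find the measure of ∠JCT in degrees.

1. ∠ATW = 64°  [△AWT]
2. ∠ACJ = 64°  [JC∥WT, corresponding at C]
3. ∠JCT = 116°  [linear pair at C on AT]

∠JCT = 116°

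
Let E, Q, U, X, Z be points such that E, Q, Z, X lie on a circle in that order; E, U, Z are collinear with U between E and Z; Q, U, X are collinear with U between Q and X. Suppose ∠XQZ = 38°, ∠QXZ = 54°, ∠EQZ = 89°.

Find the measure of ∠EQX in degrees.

1. ∠XEZ = 38°  [same arc ZX]
2. ∠EXZ = 91°  [cyclic EQZX, opposite ∠Q+∠X]
3. ∠EZX = 51°  [△EZX]
4. ∠EQX = 51°  [same arc EX]

∠EQX = 51°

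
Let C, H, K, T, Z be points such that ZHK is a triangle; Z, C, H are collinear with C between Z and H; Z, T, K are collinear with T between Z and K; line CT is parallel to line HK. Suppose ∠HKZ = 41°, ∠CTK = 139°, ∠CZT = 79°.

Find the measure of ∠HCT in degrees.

∠HCT = 120°

1. ∠CTZ = 41°  [CT∥HK, corresponding at T]
2. ∠TCZ = 60°  [△ZCT]
3. ∠HCT = 120°  [linear pair at C on ZH]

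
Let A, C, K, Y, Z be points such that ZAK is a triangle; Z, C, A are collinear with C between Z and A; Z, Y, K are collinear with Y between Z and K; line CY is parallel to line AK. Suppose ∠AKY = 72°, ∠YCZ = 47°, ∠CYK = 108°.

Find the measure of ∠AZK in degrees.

∠AZK = 61°

1. ∠AKZ = 72°  [Y on ray KZ]
2. ∠KAZ = 47°  [CY∥AK, corresponding at C]
3. ∠AZK = 61°  [△ZAK]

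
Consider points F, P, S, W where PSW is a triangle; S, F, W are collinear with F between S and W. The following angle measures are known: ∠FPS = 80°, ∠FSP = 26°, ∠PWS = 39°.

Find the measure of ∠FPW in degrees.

∠FPW = 35°

1. ∠PFS = 74°  [△PSF]
2. ∠FWP = 39°  [F on ray WS]
3. ∠PFW = 106°  [linear pair at F on SW]
4. ∠FPW = 35°  [△PFW]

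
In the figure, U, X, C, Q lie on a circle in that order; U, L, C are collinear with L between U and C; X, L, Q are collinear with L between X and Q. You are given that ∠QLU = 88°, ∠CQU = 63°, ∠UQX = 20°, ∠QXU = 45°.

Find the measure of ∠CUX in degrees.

1. ∠CXU = 117°  [cyclic UXCQ, opposite ∠X+∠Q]
2. ∠UCX = 20°  [same arc UX]
3. ∠CUX = 43°  [△UXC]

∠CUX = 43°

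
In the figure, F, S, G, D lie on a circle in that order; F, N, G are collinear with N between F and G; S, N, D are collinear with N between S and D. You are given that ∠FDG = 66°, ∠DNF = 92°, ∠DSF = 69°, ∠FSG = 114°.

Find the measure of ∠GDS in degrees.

1. ∠DNG = 88°  [linear pair at N on FG]
2. ∠DGF = 69°  [same arc FD]
3. ∠GDS = 23°  [△GND]

∠GDS = 23°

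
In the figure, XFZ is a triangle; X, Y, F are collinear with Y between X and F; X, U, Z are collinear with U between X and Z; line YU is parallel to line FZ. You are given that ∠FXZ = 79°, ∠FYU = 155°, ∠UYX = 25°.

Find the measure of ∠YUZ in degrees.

∠YUZ = 104°

1. ∠UXY = 79°  [Y on XF, U on XZ]
2. ∠XUY = 76°  [△XYU]
3. ∠YUZ = 104°  [linear pair at U on XZ]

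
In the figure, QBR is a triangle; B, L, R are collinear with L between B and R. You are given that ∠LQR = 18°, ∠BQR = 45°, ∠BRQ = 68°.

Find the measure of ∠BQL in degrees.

1. ∠QBR = 67°  [△QBR]
2. ∠LRQ = 68°  [L on ray RB]
3. ∠LBQ = 67°  [L on ray BR]
4. ∠QLR = 94°  [△QLR]
5. ∠BLQ = 86°  [linear pair at L on BR]
6. ∠BQL = 27°  [△QBL]

∠BQL = 27°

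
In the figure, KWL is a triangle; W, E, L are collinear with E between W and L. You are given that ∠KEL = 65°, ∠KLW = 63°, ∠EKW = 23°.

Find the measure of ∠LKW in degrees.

1. ∠KEW = 115°  [linear pair at E on WL]
2. ∠EWK = 42°  [△KWE]
3. ∠KWL = 42°  [E on ray WL]
4. ∠LKW = 75°  [△KWL]

∠LKW = 75°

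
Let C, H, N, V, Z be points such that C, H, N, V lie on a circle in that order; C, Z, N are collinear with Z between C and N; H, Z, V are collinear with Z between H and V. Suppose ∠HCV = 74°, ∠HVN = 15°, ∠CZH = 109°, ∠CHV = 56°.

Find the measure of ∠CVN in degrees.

1. ∠HNV = 106°  [cyclic CHNV, opposite ∠C+∠N]
2. ∠NHV = 59°  [△HNV]
3. ∠CNV = 56°  [same arc CV]
4. ∠NCV = 59°  [same arc NV]
5. ∠CVN = 65°  [△CNV]

∠CVN = 65°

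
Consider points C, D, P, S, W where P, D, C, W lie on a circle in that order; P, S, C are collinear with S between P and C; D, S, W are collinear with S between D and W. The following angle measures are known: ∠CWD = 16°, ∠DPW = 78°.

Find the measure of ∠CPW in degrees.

∠CPW = 62°

1. ∠DCW = 102°  [cyclic PDCW, opposite ∠P+∠C]
2. ∠CDW = 62°  [△DCW]
3. ∠CPW = 62°  [same arc CW]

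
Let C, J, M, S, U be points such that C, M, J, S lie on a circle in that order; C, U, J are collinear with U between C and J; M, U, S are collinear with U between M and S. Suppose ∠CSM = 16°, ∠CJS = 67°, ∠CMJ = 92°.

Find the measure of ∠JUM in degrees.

1. ∠CJM = 16°  [same arc CM]
2. ∠CMS = 67°  [same arc CS]
3. ∠JCM = 72°  [△CMJ]
4. ∠CUM = 41°  [△CUM]
5. ∠JUM = 139°  [linear pair at U on CJ]

∠JUM = 139°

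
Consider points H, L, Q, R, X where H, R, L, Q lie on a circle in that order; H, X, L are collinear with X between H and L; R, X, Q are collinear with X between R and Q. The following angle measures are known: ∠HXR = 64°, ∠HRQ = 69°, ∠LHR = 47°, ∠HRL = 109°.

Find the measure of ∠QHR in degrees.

∠QHR = 87°

1. ∠LXR = 116°  [linear pair at X on HL]
2. ∠LQR = 47°  [same arc RL]
3. ∠HLR = 24°  [△HRL]
4. ∠LRQ = 40°  [△RXL]
5. ∠QLR = 93°  [△RLQ]
6. ∠QHR = 87°  [cyclic HRLQ, opposite ∠H+∠L]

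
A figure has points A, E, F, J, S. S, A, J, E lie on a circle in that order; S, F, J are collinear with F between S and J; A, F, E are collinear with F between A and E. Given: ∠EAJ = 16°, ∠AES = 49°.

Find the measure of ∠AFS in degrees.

1. ∠AJS = 49°  [same arc SA]
2. ∠AFJ = 115°  [△AFJ]
3. ∠AFS = 65°  [linear pair at F on SJ]

∠AFS = 65°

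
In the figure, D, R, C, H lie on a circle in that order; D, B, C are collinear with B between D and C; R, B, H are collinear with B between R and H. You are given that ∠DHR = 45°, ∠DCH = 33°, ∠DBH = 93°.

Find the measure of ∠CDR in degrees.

1. ∠DCR = 45°  [same arc DR]
2. ∠CDH = 42°  [△DBH]
3. ∠CHD = 105°  [△DCH]
4. ∠CRD = 75°  [cyclic DRCH, opposite ∠R+∠H]
5. ∠CDR = 60°  [△DRC]

∠CDR = 60°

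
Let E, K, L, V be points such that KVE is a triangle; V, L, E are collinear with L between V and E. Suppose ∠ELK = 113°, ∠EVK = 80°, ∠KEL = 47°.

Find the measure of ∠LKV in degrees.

∠LKV = 33°

1. ∠KLV = 67°  [linear pair at L on VE]
2. ∠KVL = 80°  [L on ray VE]
3. ∠LKV = 33°  [△KVL]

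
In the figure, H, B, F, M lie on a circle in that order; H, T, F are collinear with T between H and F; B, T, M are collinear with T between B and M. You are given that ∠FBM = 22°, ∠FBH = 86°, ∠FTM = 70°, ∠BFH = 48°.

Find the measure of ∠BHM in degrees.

1. ∠BHF = 46°  [△HBF]
2. ∠BTH = 70°  [vertical angles at T]
3. ∠BMH = 48°  [same arc HB]
4. ∠HBM = 64°  [△HTB]
5. ∠BHM = 68°  [△HBM]

∠BHM = 68°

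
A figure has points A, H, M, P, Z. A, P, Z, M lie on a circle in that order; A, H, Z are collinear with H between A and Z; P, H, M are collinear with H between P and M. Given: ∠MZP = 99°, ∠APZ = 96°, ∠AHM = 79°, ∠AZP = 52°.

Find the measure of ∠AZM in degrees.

1. ∠PAZ = 32°  [△APZ]
2. ∠MHZ = 101°  [linear pair at H on AZ]
3. ∠PMZ = 32°  [same arc PZ]
4. ∠AZM = 47°  [△ZHM]

∠AZM = 47°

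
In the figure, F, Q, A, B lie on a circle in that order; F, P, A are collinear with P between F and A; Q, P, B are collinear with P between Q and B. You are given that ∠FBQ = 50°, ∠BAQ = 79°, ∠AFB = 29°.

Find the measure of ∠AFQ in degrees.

1. ∠FAQ = 50°  [same arc FQ]
2. ∠BFQ = 101°  [cyclic FQAB, opposite ∠F+∠A]
3. ∠AQB = 29°  [same arc AB]
4. ∠APQ = 101°  [△QPA]
5. ∠BQF = 29°  [△FQB]
6. ∠FPQ = 79°  [linear pair at P on FA]
7. ∠AFQ = 72°  [△FPQ]

∠AFQ = 72°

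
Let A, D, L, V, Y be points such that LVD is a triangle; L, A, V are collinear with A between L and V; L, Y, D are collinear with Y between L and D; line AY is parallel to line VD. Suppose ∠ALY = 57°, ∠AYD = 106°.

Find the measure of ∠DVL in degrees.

1. ∠AYL = 74°  [linear pair at Y on LD]
2. ∠LAY = 49°  [△LAY]
3. ∠DVL = 49°  [AY∥VD, corresponding at A]

∠DVL = 49°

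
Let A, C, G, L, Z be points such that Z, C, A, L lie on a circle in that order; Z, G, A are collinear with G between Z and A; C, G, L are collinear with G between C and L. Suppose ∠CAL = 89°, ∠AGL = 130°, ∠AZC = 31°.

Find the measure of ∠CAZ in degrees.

∠CAZ = 70°

1. ∠CZL = 91°  [cyclic ZCAL, opposite ∠Z+∠A]
2. ∠CGZ = 130°  [vertical angles at G]
3. ∠LCZ = 19°  [△ZGC]
4. ∠CLZ = 70°  [△ZCL]
5. ∠CAZ = 70°  [same arc ZC]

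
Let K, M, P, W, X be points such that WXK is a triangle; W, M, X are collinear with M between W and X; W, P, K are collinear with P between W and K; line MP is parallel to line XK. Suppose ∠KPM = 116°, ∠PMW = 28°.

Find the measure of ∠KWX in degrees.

1. ∠MPW = 64°  [linear pair at P on WK]
2. ∠MWP = 88°  [△WMP]
3. ∠KWX = 88°  [M on WX, P on WK]

∠KWX = 88°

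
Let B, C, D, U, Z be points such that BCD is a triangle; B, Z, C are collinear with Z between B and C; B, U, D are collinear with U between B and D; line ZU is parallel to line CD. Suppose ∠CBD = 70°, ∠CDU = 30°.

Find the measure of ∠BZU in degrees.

1. ∠BDC = 30°  [U on ray DB]
2. ∠BCD = 80°  [△BCD]
3. ∠BZU = 80°  [ZU∥CD, corresponding at Z]

∠BZU = 80°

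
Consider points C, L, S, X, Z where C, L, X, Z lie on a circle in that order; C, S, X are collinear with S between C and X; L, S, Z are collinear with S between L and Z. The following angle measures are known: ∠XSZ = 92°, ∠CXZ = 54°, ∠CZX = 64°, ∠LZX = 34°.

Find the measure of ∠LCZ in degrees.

∠LCZ = 96°

1. ∠CSZ = 88°  [linear pair at S on CX]
2. ∠CLZ = 54°  [same arc CZ]
3. ∠XCZ = 62°  [△CXZ]
4. ∠CZL = 30°  [△CSZ]
5. ∠LCZ = 96°  [△CLZ]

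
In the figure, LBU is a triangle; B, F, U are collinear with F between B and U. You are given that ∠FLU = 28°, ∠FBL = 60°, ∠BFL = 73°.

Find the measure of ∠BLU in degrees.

1. ∠LBU = 60°  [F on ray BU]
2. ∠LFU = 107°  [linear pair at F on BU]
3. ∠FUL = 45°  [△LFU]
4. ∠BUL = 45°  [F on ray UB]
5. ∠BLU = 75°  [△LBU]

∠BLU = 75°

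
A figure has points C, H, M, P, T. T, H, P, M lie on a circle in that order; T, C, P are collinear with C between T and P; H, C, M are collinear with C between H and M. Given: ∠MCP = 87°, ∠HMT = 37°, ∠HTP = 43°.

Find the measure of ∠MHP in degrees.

1. ∠HCT = 87°  [vertical angles at C]
2. ∠HPT = 37°  [same arc TH]
3. ∠HCP = 93°  [linear pair at C on TP]
4. ∠MHP = 50°  [△HCP]

∠MHP = 50°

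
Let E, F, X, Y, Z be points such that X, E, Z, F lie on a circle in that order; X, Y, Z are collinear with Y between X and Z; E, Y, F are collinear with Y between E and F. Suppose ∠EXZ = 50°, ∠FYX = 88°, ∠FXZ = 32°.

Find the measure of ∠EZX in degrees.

∠EZX = 60°

1. ∠EYZ = 88°  [vertical angles at Y]
2. ∠FEZ = 32°  [same arc ZF]
3. ∠EZX = 60°  [△EYZ]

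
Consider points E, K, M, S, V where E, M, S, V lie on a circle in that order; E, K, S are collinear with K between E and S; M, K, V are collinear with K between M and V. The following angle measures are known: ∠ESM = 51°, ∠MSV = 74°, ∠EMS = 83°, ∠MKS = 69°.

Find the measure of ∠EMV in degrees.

∠EMV = 23°

1. ∠EVM = 51°  [same arc EM]
2. ∠MEV = 106°  [cyclic EMSV, opposite ∠E+∠S]
3. ∠EMV = 23°  [△EMV]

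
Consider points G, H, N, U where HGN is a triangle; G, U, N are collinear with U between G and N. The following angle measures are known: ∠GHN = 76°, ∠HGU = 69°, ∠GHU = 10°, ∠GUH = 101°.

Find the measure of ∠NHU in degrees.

1. ∠HGN = 69°  [U on ray GN]
2. ∠HUN = 79°  [linear pair at U on GN]
3. ∠GNH = 35°  [△HGN]
4. ∠HNU = 35°  [U on ray NG]
5. ∠NHU = 66°  [△HUN]

∠NHU = 66°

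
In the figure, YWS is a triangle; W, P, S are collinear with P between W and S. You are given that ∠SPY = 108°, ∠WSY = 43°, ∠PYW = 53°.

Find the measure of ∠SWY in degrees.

∠SWY = 55°

1. ∠WPY = 72°  [linear pair at P on WS]
2. ∠PWY = 55°  [△YWP]
3. ∠SWY = 55°  [P on ray WS]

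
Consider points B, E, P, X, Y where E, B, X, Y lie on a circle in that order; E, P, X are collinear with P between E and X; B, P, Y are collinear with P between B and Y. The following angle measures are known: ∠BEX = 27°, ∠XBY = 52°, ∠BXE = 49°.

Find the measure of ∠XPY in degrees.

∠XPY = 101°

1. ∠BYX = 27°  [same arc BX]
2. ∠EBX = 104°  [△EBX]
3. ∠XEY = 52°  [same arc XY]
4. ∠EYX = 76°  [cyclic EBXY, opposite ∠B+∠Y]
5. ∠EXY = 52°  [△EXY]
6. ∠XPY = 101°  [△XPY]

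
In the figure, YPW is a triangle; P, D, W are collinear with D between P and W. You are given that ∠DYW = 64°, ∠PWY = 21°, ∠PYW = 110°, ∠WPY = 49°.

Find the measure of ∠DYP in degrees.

1. ∠DWY = 21°  [D on ray WP]
2. ∠DPY = 49°  [D on ray PW]
3. ∠WDY = 95°  [△YDW]
4. ∠PDY = 85°  [linear pair at D on PW]
5. ∠DYP = 46°  [△YPD]

∠DYP = 46°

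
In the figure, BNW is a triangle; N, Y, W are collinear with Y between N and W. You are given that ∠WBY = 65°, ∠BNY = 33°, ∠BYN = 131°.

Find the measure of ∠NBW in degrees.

∠NBW = 81°

1. ∠BNW = 33°  [Y on ray NW]
2. ∠BYW = 49°  [linear pair at Y on NW]
3. ∠BWY = 66°  [△BYW]
4. ∠BWN = 66°  [Y on ray WN]
5. ∠NBW = 81°  [△BNW]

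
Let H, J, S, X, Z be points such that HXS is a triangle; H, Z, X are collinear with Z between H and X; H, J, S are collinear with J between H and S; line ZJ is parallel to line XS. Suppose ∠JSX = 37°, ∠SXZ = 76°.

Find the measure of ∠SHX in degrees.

∠SHX = 67°

1. ∠HSX = 37°  [J on ray SH]
2. ∠HXS = 76°  [Z on ray XH]
3. ∠SHX = 67°  [△HXS]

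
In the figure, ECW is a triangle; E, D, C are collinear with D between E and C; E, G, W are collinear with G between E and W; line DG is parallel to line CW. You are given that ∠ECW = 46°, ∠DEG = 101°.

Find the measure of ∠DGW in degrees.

1. ∠EDG = 46°  [DG∥CW, corresponding at D]
2. ∠DGE = 33°  [△EDG]
3. ∠DGW = 147°  [linear pair at G on EW]

∠DGW = 147°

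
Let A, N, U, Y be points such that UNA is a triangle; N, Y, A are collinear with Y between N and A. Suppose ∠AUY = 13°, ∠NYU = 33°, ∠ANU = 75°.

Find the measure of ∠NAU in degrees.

∠NAU = 20°

1. ∠AYU = 147°  [linear pair at Y on NA]
2. ∠UAY = 20°  [△UYA]
3. ∠NAU = 20°  [Y on ray AN]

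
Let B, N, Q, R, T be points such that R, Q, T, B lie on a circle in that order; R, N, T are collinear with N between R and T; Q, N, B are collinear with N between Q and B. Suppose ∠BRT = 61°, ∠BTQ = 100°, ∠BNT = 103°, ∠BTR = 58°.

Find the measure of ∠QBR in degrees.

∠QBR = 42°

1. ∠BRQ = 80°  [cyclic RQTB, opposite ∠R+∠T]
2. ∠BQR = 58°  [same arc RB]
3. ∠QBR = 42°  [△RQB]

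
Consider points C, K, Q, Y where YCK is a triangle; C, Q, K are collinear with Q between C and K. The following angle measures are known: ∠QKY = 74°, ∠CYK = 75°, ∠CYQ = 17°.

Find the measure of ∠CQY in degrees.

1. ∠CKY = 74°  [Q on ray KC]
2. ∠KCY = 31°  [△YCK]
3. ∠QCY = 31°  [Q on ray CK]
4. ∠CQY = 132°  [△YCQ]

∠CQY = 132°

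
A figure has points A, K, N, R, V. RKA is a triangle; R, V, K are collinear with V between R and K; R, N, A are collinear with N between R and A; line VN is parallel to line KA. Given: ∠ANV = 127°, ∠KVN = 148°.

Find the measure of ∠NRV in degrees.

1. ∠RNV = 53°  [linear pair at N on RA]
2. ∠NVR = 32°  [linear pair at V on RK]
3. ∠NRV = 95°  [△RVN]

∠NRV = 95°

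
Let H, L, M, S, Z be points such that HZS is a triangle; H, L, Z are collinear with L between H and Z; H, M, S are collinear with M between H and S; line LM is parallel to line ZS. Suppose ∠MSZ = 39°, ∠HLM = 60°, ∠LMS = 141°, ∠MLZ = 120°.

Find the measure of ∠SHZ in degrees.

1. ∠HSZ = 39°  [M on ray SH]
2. ∠HZS = 60°  [LM∥ZS, corresponding at L]
3. ∠SHZ = 81°  [△HZS]

∠SHZ = 81°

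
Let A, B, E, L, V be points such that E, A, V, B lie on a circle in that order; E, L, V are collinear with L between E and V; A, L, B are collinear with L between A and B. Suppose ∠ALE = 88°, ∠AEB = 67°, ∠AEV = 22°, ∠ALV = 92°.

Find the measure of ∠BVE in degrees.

1. ∠BLV = 88°  [vertical angles at L]
2. ∠ABV = 22°  [same arc AV]
3. ∠BVE = 70°  [△VLB]

∠BVE = 70°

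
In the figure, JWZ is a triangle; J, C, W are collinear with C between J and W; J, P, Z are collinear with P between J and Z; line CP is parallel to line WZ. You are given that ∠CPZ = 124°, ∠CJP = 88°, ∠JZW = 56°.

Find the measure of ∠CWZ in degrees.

1. ∠WJZ = 88°  [C on JW, P on JZ]
2. ∠JWZ = 36°  [△JWZ]
3. ∠CWZ = 36°  [C on ray WJ]

∠CWZ = 36°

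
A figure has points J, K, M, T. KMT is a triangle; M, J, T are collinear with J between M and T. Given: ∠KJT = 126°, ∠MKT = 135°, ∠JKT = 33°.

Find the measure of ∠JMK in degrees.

1. ∠JTK = 21°  [△KJT]
2. ∠KTM = 21°  [J on ray TM]
3. ∠KMT = 24°  [△KMT]
4. ∠JMK = 24°  [J on ray MT]

∠JMK = 24°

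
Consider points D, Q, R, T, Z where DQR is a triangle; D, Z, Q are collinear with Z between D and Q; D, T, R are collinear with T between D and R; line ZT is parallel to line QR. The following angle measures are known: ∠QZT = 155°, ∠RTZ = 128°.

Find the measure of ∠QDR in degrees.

∠QDR = 103°

1. ∠DZT = 25°  [linear pair at Z on DQ]
2. ∠DTZ = 52°  [linear pair at T on DR]
3. ∠TDZ = 103°  [△DZT]
4. ∠QDR = 103°  [Z on DQ, T on DR]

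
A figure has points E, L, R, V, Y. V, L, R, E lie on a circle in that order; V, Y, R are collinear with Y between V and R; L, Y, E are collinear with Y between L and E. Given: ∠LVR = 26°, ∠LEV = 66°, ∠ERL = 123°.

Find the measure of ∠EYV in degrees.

1. ∠LER = 26°  [same arc LR]
2. ∠LRV = 66°  [same arc VL]
3. ∠ELR = 31°  [△LRE]
4. ∠LYR = 83°  [△LYR]
5. ∠EYV = 83°  [vertical angles at Y]

∠EYV = 83°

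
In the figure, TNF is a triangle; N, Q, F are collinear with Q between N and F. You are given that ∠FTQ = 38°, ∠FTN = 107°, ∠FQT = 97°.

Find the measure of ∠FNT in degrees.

∠FNT = 28°

1. ∠QFT = 45°  [△TQF]
2. ∠NFT = 45°  [Q on ray FN]
3. ∠FNT = 28°  [△TNF]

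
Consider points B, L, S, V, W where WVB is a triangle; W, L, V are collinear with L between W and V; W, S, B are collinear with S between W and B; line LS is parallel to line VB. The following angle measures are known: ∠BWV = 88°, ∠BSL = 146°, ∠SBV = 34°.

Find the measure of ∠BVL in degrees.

∠BVL = 58°

1. ∠VBW = 34°  [S on ray BW]
2. ∠BVW = 58°  [△WVB]
3. ∠BVL = 58°  [L on ray VW]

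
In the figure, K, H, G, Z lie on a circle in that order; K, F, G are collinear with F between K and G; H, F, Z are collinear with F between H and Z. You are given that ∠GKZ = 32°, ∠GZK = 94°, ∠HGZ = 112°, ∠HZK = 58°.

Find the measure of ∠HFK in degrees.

∠HFK = 90°

1. ∠GHK = 86°  [cyclic KHGZ, opposite ∠H+∠Z]
2. ∠HKZ = 68°  [cyclic KHGZ, opposite ∠K+∠G]
3. ∠HGK = 58°  [same arc KH]
4. ∠KHZ = 54°  [△KHZ]
5. ∠GKH = 36°  [△KHG]
6. ∠HFK = 90°  [△KFH]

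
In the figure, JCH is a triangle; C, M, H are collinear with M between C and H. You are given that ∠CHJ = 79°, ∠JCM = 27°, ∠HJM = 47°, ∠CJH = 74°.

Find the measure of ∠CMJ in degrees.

1. ∠JHM = 79°  [M on ray HC]
2. ∠HMJ = 54°  [△JMH]
3. ∠CMJ = 126°  [linear pair at M on CH]

∠CMJ = 126°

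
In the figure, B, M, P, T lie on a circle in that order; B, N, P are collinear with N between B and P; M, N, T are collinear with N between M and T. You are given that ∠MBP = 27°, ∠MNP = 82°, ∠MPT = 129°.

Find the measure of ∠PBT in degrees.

∠PBT = 24°

1. ∠MTP = 27°  [same arc MP]
2. ∠PMT = 24°  [△MPT]
3. ∠PBT = 24°  [same arc PT]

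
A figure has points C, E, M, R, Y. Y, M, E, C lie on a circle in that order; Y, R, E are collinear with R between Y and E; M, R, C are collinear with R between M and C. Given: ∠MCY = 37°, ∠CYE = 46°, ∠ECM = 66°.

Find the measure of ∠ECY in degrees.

1. ∠MEY = 37°  [same arc YM]
2. ∠EYM = 66°  [same arc ME]
3. ∠EMY = 77°  [△YME]
4. ∠ECY = 103°  [cyclic YMEC, opposite ∠M+∠C]

∠ECY = 103°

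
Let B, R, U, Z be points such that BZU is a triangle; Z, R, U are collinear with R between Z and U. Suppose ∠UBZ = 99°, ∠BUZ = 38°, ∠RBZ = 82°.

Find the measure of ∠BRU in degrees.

∠BRU = 125°

1. ∠BZU = 43°  [△BZU]
2. ∠BZR = 43°  [R on ray ZU]
3. ∠BRZ = 55°  [△BZR]
4. ∠BRU = 125°  [linear pair at R on ZU]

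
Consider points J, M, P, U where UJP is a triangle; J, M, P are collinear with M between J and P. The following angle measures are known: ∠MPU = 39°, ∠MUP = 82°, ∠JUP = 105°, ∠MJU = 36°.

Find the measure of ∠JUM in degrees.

1. ∠PMU = 59°  [△UMP]
2. ∠JMU = 121°  [linear pair at M on JP]
3. ∠JUM = 23°  [△UJM]

∠JUM = 23°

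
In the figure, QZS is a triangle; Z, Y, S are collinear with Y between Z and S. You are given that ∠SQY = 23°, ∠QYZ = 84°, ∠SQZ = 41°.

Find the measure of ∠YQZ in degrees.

∠YQZ = 18°

1. ∠QYS = 96°  [linear pair at Y on ZS]
2. ∠QSY = 61°  [△QYS]
3. ∠QSZ = 61°  [Y on ray SZ]
4. ∠QZS = 78°  [△QZS]
5. ∠QZY = 78°  [Y on ray ZS]
6. ∠YQZ = 18°  [△QZY]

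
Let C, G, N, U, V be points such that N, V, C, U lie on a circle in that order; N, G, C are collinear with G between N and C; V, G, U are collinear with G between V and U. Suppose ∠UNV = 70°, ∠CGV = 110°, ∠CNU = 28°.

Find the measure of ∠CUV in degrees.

1. ∠UCV = 110°  [cyclic NVCU, opposite ∠N+∠C]
2. ∠CVU = 28°  [same arc CU]
3. ∠CUV = 42°  [△VCU]

∠CUV = 42°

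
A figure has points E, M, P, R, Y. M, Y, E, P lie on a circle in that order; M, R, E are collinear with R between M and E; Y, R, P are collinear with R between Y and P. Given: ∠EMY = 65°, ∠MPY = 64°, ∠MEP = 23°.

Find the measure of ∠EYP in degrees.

∠EYP = 28°

1. ∠EPY = 65°  [same arc YE]
2. ∠MYP = 23°  [same arc MP]
3. ∠PMY = 93°  [△MYP]
4. ∠PEY = 87°  [cyclic MYEP, opposite ∠M+∠E]
5. ∠EYP = 28°  [△YEP]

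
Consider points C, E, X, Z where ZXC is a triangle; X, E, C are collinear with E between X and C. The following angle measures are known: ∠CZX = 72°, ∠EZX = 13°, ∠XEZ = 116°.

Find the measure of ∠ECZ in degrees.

∠ECZ = 57°

1. ∠EXZ = 51°  [△ZXE]
2. ∠CXZ = 51°  [E on ray XC]
3. ∠XCZ = 57°  [△ZXC]
4. ∠ECZ = 57°  [E on ray CX]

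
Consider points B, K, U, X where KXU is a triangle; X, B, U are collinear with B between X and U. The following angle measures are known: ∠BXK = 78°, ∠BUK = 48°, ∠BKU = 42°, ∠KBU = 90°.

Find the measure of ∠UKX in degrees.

1. ∠KXU = 78°  [B on ray XU]
2. ∠KUX = 48°  [B on ray UX]
3. ∠UKX = 54°  [△KXU]

∠UKX = 54°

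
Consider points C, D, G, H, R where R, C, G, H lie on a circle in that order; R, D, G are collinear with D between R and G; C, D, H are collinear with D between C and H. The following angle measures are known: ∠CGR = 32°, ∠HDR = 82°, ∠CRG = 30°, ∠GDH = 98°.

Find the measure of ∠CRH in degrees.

∠CRH = 96°

1. ∠CDG = 82°  [vertical angles at D]
2. ∠CHG = 30°  [same arc CG]
3. ∠GCH = 66°  [△CDG]
4. ∠CGH = 84°  [△CGH]
5. ∠CRH = 96°  [cyclic RCGH, opposite ∠R+∠G]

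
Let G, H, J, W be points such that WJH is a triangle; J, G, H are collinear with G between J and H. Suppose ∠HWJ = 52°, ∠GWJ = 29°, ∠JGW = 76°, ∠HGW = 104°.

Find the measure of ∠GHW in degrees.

1. ∠GJW = 75°  [△WJG]
2. ∠HJW = 75°  [G on ray JH]
3. ∠JHW = 53°  [△WJH]
4. ∠GHW = 53°  [G on ray HJ]

∠GHW = 53°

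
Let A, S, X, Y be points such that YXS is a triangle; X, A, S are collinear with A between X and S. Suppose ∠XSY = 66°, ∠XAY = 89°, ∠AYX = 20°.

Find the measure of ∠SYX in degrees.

1. ∠AXY = 71°  [△YXA]
2. ∠SXY = 71°  [A on ray XS]
3. ∠SYX = 43°  [△YXS]

∠SYX = 43°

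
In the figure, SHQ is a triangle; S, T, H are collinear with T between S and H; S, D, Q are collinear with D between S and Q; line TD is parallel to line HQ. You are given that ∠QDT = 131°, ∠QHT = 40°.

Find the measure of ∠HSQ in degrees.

1. ∠SDT = 49°  [linear pair at D on SQ]
2. ∠QHS = 40°  [T on ray HS]
3. ∠HQS = 49°  [TD∥HQ, corresponding at D]
4. ∠HSQ = 91°  [△SHQ]

∠HSQ = 91°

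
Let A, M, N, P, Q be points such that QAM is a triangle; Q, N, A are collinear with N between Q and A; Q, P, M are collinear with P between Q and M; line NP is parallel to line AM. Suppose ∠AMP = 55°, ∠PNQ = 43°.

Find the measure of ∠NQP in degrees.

1. ∠AMQ = 55°  [P on ray MQ]
2. ∠MAQ = 43°  [NP∥AM, corresponding at N]
3. ∠AQM = 82°  [△QAM]
4. ∠NQP = 82°  [N on QA, P on QM]

∠NQP = 82°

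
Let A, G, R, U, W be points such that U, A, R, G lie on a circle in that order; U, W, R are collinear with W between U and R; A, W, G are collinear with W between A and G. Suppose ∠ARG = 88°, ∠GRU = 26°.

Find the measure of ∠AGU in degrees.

1. ∠AUG = 92°  [cyclic UARG, opposite ∠U+∠R]
2. ∠GAU = 26°  [same arc UG]
3. ∠AGU = 62°  [△UAG]

∠AGU = 62°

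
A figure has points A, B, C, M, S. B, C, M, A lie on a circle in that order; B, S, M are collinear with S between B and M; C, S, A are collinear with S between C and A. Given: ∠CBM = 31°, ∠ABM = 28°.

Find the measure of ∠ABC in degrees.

∠ABC = 59°

1. ∠CAM = 31°  [same arc CM]
2. ∠ACM = 28°  [same arc MA]
3. ∠AMC = 121°  [△CMA]
4. ∠ABC = 59°  [cyclic BCMA, opposite ∠B+∠M]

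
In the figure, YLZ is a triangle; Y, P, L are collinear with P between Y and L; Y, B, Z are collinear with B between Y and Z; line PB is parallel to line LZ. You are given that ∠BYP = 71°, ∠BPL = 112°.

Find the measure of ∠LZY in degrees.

1. ∠BPY = 68°  [linear pair at P on YL]
2. ∠PBY = 41°  [△YPB]
3. ∠LZY = 41°  [PB∥LZ, corresponding at B]

∠LZY = 41°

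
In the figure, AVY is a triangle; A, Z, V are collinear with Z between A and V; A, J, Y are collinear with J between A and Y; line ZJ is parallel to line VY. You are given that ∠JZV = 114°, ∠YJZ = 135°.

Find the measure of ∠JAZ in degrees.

1. ∠AZJ = 66°  [linear pair at Z on AV]
2. ∠AJZ = 45°  [linear pair at J on AY]
3. ∠JAZ = 69°  [△AZJ]

∠JAZ = 69°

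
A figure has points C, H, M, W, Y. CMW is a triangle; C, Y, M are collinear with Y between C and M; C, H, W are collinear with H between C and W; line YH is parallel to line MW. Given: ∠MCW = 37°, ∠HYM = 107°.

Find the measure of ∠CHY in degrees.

1. ∠HCY = 37°  [Y on CM, H on CW]
2. ∠CYH = 73°  [linear pair at Y on CM]
3. ∠CHY = 70°  [△CYH]

∠CHY = 70°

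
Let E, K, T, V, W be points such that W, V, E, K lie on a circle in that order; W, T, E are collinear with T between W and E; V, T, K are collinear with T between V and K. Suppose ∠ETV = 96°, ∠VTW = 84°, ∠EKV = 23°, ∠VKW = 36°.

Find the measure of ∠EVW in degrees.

∠EVW = 121°

1. ∠EWV = 23°  [same arc VE]
2. ∠VEW = 36°  [same arc WV]
3. ∠EVW = 121°  [△WVE]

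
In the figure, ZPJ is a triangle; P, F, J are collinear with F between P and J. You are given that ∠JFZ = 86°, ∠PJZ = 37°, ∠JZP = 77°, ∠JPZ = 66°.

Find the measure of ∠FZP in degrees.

1. ∠PFZ = 94°  [linear pair at F on PJ]
2. ∠FPZ = 66°  [F on ray PJ]
3. ∠FZP = 20°  [△ZPF]

∠FZP = 20°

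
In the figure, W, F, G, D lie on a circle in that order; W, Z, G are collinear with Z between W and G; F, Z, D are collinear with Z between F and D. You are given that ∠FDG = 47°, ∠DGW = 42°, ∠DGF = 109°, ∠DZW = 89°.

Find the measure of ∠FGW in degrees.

1. ∠DFG = 24°  [△FGD]
2. ∠FZG = 89°  [vertical angles at Z]
3. ∠FGW = 67°  [△FZG]

∠FGW = 67°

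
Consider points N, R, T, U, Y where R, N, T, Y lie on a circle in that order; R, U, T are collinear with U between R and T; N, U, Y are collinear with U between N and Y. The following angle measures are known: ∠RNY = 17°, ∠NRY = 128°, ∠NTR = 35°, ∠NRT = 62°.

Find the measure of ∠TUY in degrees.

1. ∠RTY = 17°  [same arc RY]
2. ∠NYT = 62°  [same arc NT]
3. ∠TUY = 101°  [△TUY]

∠TUY = 101°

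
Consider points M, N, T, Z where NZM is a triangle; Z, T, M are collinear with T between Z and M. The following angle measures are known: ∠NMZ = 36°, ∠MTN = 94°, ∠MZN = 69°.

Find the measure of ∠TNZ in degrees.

1. ∠NTZ = 86°  [linear pair at T on ZM]
2. ∠NZT = 69°  [T on ray ZM]
3. ∠TNZ = 25°  [△NZT]

∠TNZ = 25°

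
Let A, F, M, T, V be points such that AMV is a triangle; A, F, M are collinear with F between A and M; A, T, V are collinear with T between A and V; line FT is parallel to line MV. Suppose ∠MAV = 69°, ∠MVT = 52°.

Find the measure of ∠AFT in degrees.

∠AFT = 59°

1. ∠AVM = 52°  [T on ray VA]
2. ∠AMV = 59°  [△AMV]
3. ∠AFT = 59°  [FT∥MV, corresponding at F]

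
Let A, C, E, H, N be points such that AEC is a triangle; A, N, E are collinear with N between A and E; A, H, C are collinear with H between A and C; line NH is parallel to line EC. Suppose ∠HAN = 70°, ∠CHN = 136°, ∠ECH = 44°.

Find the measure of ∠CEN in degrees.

∠CEN = 66°

1. ∠CAE = 70°  [N on AE, H on AC]
2. ∠ACE = 44°  [H on ray CA]
3. ∠AEC = 66°  [△AEC]
4. ∠CEN = 66°  [N on ray EA]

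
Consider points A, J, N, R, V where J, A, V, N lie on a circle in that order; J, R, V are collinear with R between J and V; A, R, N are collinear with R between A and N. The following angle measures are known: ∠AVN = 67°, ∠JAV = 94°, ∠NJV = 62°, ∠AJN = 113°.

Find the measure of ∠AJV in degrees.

1. ∠NAV = 62°  [same arc VN]
2. ∠ANV = 51°  [△AVN]
3. ∠AJV = 51°  [same arc AV]

∠AJV = 51°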